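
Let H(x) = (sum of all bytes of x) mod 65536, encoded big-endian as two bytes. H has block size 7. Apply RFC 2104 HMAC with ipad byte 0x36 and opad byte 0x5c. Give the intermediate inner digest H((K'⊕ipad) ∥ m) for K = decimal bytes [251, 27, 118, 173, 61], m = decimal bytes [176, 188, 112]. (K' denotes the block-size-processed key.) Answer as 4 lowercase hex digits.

0428

Key decimal bytes [251, 27, 118, 173, 61] = fb 1b 76 ad 3d is 5 bytes ≤ B = 7; zero-pad to 7 bytes: K' = fb 1b 76 ad 3d 00 00.
K' ⊕ ipad = cd 2d 40 9b 0b 36 36.
Inner input = cd 2d 40 9b 0b 36 36 ∥ b0 bc 70.
Inner hash: sum = 205+45+64+155+11+54+54+176+188+112 = 1064 → 04 28.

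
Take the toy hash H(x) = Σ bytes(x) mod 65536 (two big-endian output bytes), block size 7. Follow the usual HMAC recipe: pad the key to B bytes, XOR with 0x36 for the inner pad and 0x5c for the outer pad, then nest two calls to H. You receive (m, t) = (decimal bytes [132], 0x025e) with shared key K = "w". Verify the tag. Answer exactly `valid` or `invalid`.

valid

Key "w" = 77 is 1 byte ≤ B = 7; zero-pad to 7 bytes: K' = 77 00 00 00 00 00 00.
K' ⊕ ipad = 41 36 36 36 36 36 36; K' ⊕ opad = 2b 5c 5c 5c 5c 5c 5c.
Inner hash: sum = 65+54+54+54+54+54+54+132 = 521 → 02 09.
Outer hash (recomputed tag): sum = 43+92+92+92+92+92+92+2+9 = 606 → 02 5e.
Recomputed tag = 025e; claimed = 025e → match.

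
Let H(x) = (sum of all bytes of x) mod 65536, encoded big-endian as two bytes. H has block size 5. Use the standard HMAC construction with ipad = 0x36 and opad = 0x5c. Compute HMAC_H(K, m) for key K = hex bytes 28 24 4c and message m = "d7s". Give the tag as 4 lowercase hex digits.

01da

Key hex bytes 28 24 4c is 3 bytes ≤ B = 5; zero-pad to 5 bytes: K' = 28 24 4c 00 00.
K' ⊕ ipad = 1e 12 7a 36 36.  K' ⊕ opad = 74 78 10 5c 5c.
Inner input = (K'⊕ipad) ∥ m = 1e 12 7a 36 36 ∥ 64 37 73.
Inner hash: sum = 30+18+122+54+54+100+55+115 = 548 → 02 24.
Outer input = (K'⊕opad) ∥ inner = 74 78 10 5c 5c ∥ 02 24.
Outer hash (tag): sum = 116+120+16+92+92+2+36 = 474 → 01 da.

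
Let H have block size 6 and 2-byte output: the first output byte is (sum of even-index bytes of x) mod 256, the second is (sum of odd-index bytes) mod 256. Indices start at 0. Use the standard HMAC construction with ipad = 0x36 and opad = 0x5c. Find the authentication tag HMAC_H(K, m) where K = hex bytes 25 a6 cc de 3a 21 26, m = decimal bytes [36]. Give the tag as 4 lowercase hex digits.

bcb0

Key hex bytes 25 a6 cc de 3a 21 26 is 7 bytes > B = 6, so hash it first: H(key) = 51 a5, then zero-pad to 6 bytes: K' = 51 a5 00 00 00 00.
K' ⊕ ipad = 67 93 36 36 36 36.  K' ⊕ opad = 0d f9 5c 5c 5c 5c.
Inner input = (K'⊕ipad) ∥ m = 67 93 36 36 36 36 ∥ 24.
Inner hash: even-index sum = 247 mod 256 = 247; odd-index sum = 255 mod 256 = 255 → f7 ff.
Outer input = (K'⊕opad) ∥ inner = 0d f9 5c 5c 5c 5c ∥ f7 ff.
Outer hash (tag): even-index sum = 444 mod 256 = 188; odd-index sum = 688 mod 256 = 176 → bc b0.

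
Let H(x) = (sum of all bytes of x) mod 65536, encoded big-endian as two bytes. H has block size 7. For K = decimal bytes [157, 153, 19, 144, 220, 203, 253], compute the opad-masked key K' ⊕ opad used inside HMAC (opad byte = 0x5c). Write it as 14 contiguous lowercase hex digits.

c1c54fcc8097a1

Key decimal bytes [157, 153, 19, 144, 220, 203, 253] = 9d 99 13 90 dc cb fd is exactly B = 7 bytes: K' = 9d 99 13 90 dc cb fd.
XOR each byte with 0x5c: 9d⊕5c=c1, 99⊕5c=c5, 13⊕5c=4f, 90⊕5c=cc, dc⊕5c=80, cb⊕5c=97, fd⊕5c=a1.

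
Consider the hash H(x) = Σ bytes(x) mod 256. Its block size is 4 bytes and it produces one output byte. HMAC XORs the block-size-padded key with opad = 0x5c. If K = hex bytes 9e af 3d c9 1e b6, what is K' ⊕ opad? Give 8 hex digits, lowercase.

Key hex bytes 9e af 3d c9 1e b6 is 6 bytes > B = 4, so hash it first: H(key) = 27, then zero-pad to 4 bytes: K' = 27 00 00 00.
XOR each byte with 0x5c: 27⊕5c=7b, 00⊕5c=5c, 00⊕5c=5c, 00⊕5c=5c.

7b5c5c5c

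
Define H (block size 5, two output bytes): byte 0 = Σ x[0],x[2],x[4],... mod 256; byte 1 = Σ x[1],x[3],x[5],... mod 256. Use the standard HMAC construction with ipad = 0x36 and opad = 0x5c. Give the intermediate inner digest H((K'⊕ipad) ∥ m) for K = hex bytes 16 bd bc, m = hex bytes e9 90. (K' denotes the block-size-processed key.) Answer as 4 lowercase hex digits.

Key hex bytes 16 bd bc is 3 bytes ≤ B = 5; zero-pad to 5 bytes: K' = 16 bd bc 00 00.
K' ⊕ ipad = 20 8b 8a 36 36.
Inner input = 20 8b 8a 36 36 ∥ e9 90.
Inner hash: even-index sum = 368 mod 256 = 112; odd-index sum = 426 mod 256 = 170 → 70 aa.

70aa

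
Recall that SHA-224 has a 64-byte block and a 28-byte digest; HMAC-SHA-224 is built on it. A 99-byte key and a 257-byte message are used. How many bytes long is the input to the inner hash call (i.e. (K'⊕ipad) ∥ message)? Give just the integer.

321

Key is 99 > 64 bytes, so it is hashed to 28 bytes then zero-padded to 64: |K'| = 64.
Inner input = (K'⊕ipad) ∥ m → 64 + 257 = 321 bytes.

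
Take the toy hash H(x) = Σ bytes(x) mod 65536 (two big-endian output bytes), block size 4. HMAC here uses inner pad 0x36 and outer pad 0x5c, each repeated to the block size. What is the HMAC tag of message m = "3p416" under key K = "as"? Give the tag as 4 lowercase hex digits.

016c

Key "as" = 61 73 is 2 bytes ≤ B = 4; zero-pad to 4 bytes: K' = 61 73 00 00.
K' ⊕ ipad = 57 45 36 36.  K' ⊕ opad = 3d 2f 5c 5c.
Inner input = (K'⊕ipad) ∥ m = 57 45 36 36 ∥ 33 70 34 31 36.
Inner hash: sum = 87+69+54+54+51+112+52+49+54 = 582 → 02 46.
Outer input = (K'⊕opad) ∥ inner = 3d 2f 5c 5c ∥ 02 46.
Outer hash (tag): sum = 61+47+92+92+2+70 = 364 → 01 6c.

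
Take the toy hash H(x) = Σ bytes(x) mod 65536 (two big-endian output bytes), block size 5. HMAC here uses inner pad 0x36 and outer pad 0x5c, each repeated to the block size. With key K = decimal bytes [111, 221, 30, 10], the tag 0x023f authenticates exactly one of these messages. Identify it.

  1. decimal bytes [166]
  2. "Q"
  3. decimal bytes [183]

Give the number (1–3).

Key decimal bytes [111, 221, 30, 10] = 6f dd 1e 0a is 4 bytes ≤ B = 5; zero-pad to 5 bytes: K' = 6f dd 1e 0a 00.
K' ⊕ ipad = 59 eb 28 3c 36; K' ⊕ opad = 33 81 42 56 5c.
m1: inner = H(59 eb 28 3c 36 a6) = 02 84; tag = H(33 81 42 56 5c 02 84) = 022e
m2: inner = H(59 eb 28 3c 36 51) = 02 2f; tag = H(33 81 42 56 5c 02 2f) = 01d9
m3: inner = H(59 eb 28 3c 36 b7) = 02 95; tag = H(33 81 42 56 5c 02 95) = 023f ← matches

3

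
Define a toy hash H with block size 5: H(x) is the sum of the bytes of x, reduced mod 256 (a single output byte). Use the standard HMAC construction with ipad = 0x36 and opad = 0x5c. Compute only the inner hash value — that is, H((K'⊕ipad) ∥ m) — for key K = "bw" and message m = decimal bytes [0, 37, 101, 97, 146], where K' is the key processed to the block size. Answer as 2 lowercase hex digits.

Key "bw" = 62 77 is 2 bytes ≤ B = 5; zero-pad to 5 bytes: K' = 62 77 00 00 00.
K' ⊕ ipad = 54 41 36 36 36.
Inner input = 54 41 36 36 36 ∥ 00 25 65 61 92.
Inner hash: sum = 84+65+54+54+54+0+37+101+97+146 = 692; mod 256 = 180 → b4.

b4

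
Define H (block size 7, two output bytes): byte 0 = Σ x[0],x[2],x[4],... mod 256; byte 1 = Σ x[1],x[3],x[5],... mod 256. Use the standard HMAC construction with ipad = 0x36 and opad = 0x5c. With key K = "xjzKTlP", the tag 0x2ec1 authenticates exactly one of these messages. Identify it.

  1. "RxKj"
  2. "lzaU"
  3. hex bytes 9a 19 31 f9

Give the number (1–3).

Key "xjzKTlP" = 78 6a 7a 4b 54 6c 50 is exactly B = 7 bytes: K' = 78 6a 7a 4b 54 6c 50.
K' ⊕ ipad = 4e 5c 4c 7d 62 5a 66; K' ⊕ opad = 24 36 26 17 08 30 0c.
m1: inner = H(4e 5c 4c 7d 62 5a 66 52 78 4b 6a) = 44 d0; tag = H(24 36 26 17 08 30 0c 44 d0) = 2ec1 ← matches
m2: inner = H(4e 5c 4c 7d 62 5a 66 6c 7a 61 55) = 31 00; tag = H(24 36 26 17 08 30 0c 31 00) = 5eae
m3: inner = H(4e 5c 4c 7d 62 5a 66 9a 19 31 f9) = 74 fe; tag = H(24 36 26 17 08 30 0c 74 fe) = 5cf1

1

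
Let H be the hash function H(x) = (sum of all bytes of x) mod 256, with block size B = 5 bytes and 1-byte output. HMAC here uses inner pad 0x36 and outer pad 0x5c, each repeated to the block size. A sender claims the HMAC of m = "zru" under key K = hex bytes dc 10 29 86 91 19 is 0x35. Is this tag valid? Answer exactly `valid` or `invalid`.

valid

Key hex bytes dc 10 29 86 91 19 is 6 bytes > B = 5, so hash it first: H(key) = 45, then zero-pad to 5 bytes: K' = 45 00 00 00 00.
K' ⊕ ipad = 73 36 36 36 36; K' ⊕ opad = 19 5c 5c 5c 5c.
Inner hash: sum = 115+54+54+54+54+122+114+117 = 684; mod 256 = 172 → ac.
Outer hash (recomputed tag): sum = 25+92+92+92+92+172 = 565; mod 256 = 53 → 35.
Recomputed tag = 35; claimed = 35 → match.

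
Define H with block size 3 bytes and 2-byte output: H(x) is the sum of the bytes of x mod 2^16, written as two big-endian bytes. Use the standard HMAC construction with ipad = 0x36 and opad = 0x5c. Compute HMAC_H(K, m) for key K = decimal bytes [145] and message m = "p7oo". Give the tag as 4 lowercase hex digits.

021f

Key decimal bytes [145] = 91 is 1 byte ≤ B = 3; zero-pad to 3 bytes: K' = 91 00 00.
K' ⊕ ipad = a7 36 36.  K' ⊕ opad = cd 5c 5c.
Inner input = (K'⊕ipad) ∥ m = a7 36 36 ∥ 70 37 6f 6f.
Inner hash: sum = 167+54+54+112+55+111+111 = 664 → 02 98.
Outer input = (K'⊕opad) ∥ inner = cd 5c 5c ∥ 02 98.
Outer hash (tag): sum = 205+92+92+2+152 = 543 → 02 1f.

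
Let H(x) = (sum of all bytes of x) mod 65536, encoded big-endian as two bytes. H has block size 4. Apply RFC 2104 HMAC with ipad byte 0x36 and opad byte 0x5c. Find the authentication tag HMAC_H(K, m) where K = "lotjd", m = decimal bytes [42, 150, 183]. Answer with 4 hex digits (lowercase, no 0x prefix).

Key "lotjd" = 6c 6f 74 6a 64 is 5 bytes > B = 4, so hash it first: H(key) = 02 1d, then zero-pad to 4 bytes: K' = 02 1d 00 00.
K' ⊕ ipad = 34 2b 36 36.  K' ⊕ opad = 5e 41 5c 5c.
Inner input = (K'⊕ipad) ∥ m = 34 2b 36 36 ∥ 2a 96 b7.
Inner hash: sum = 52+43+54+54+42+150+183 = 578 → 02 42.
Outer input = (K'⊕opad) ∥ inner = 5e 41 5c 5c ∥ 02 42.
Outer hash (tag): sum = 94+65+92+92+2+66 = 411 → 01 9b.

019b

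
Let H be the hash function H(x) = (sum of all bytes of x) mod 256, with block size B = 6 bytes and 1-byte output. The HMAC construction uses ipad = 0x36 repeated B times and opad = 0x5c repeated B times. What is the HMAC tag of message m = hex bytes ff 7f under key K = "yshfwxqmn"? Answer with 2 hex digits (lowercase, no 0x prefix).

c4

Key "yshfwxqmn" = 79 73 68 66 77 78 71 6d 6e is 9 bytes > B = 6, so hash it first: H(key) = f5, then zero-pad to 6 bytes: K' = f5 00 00 00 00 00.
K' ⊕ ipad = c3 36 36 36 36 36.  K' ⊕ opad = a9 5c 5c 5c 5c 5c.
Inner input = (K'⊕ipad) ∥ m = c3 36 36 36 36 36 ∥ ff 7f.
Inner hash: sum = 195+54+54+54+54+54+255+127 = 847; mod 256 = 79 → 4f.
Outer input = (K'⊕opad) ∥ inner = a9 5c 5c 5c 5c 5c ∥ 4f.
Outer hash (tag): sum = 169+92+92+92+92+92+79 = 708; mod 256 = 196 → c4.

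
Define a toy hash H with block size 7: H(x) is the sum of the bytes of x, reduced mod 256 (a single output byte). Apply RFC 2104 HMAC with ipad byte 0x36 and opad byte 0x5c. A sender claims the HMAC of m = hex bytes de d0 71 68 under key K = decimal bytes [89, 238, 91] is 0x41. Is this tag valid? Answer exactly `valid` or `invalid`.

valid

Key decimal bytes [89, 238, 91] = 59 ee 5b is 3 bytes ≤ B = 7; zero-pad to 7 bytes: K' = 59 ee 5b 00 00 00 00.
K' ⊕ ipad = 6f d8 6d 36 36 36 36; K' ⊕ opad = 05 b2 07 5c 5c 5c 5c.
Inner hash: sum = 111+216+109+54+54+54+54+222+208+113+104 = 1299; mod 256 = 19 → 13.
Outer hash (recomputed tag): sum = 5+178+7+92+92+92+92+19 = 577; mod 256 = 65 → 41.
Recomputed tag = 41; claimed = 41 → match.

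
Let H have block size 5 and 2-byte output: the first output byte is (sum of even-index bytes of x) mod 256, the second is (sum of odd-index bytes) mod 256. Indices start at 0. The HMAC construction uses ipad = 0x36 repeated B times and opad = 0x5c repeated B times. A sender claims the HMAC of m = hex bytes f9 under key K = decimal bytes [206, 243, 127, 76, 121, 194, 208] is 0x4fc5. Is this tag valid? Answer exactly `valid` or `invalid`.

invalid

Key decimal bytes [206, 243, 127, 76, 121, 194, 208] = ce f3 7f 4c 79 c2 d0 is 7 bytes > B = 5, so hash it first: H(key) = 96 01, then zero-pad to 5 bytes: K' = 96 01 00 00 00.
K' ⊕ ipad = a0 37 36 36 36; K' ⊕ opad = ca 5d 5c 5c 5c.
Inner hash: even-index sum = 268 mod 256 = 12; odd-index sum = 358 mod 256 = 102 → 0c 66.
Outer hash (recomputed tag): even-index sum = 488 mod 256 = 232; odd-index sum = 197 mod 256 = 197 → e8 c5.
Recomputed tag = e8c5; claimed = 4fc5 → mismatch.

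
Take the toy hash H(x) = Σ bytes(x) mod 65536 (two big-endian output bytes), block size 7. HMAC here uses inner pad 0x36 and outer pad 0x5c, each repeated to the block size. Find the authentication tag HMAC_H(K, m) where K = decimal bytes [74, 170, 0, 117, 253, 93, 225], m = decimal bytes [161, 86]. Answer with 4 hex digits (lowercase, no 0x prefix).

0389

Key decimal bytes [74, 170, 0, 117, 253, 93, 225] = 4a aa 00 75 fd 5d e1 is exactly B = 7 bytes: K' = 4a aa 00 75 fd 5d e1.
K' ⊕ ipad = 7c 9c 36 43 cb 6b d7.  K' ⊕ opad = 16 f6 5c 29 a1 01 bd.
Inner input = (K'⊕ipad) ∥ m = 7c 9c 36 43 cb 6b d7 ∥ a1 56.
Inner hash: sum = 124+156+54+67+203+107+215+161+86 = 1173 → 04 95.
Outer input = (K'⊕opad) ∥ inner = 16 f6 5c 29 a1 01 bd ∥ 04 95.
Outer hash (tag): sum = 22+246+92+41+161+1+189+4+149 = 905 → 03 89.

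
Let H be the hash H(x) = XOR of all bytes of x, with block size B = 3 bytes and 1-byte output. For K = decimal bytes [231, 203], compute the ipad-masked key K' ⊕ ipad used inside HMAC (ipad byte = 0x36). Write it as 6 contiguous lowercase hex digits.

d1fd36

Key decimal bytes [231, 203] = e7 cb is 2 bytes ≤ B = 3; zero-pad to 3 bytes: K' = e7 cb 00.
XOR each byte with 0x36: e7⊕36=d1, cb⊕36=fd, 00⊕36=36.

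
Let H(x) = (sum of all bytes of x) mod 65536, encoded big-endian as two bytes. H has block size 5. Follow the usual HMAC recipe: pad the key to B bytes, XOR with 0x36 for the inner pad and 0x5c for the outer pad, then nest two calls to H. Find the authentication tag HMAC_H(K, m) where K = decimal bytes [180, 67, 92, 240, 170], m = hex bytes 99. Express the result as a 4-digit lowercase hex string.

0308

Key decimal bytes [180, 67, 92, 240, 170] = b4 43 5c f0 aa is exactly B = 5 bytes: K' = b4 43 5c f0 aa.
K' ⊕ ipad = 82 75 6a c6 9c.  K' ⊕ opad = e8 1f 00 ac f6.
Inner input = (K'⊕ipad) ∥ m = 82 75 6a c6 9c ∥ 99.
Inner hash: sum = 130+117+106+198+156+153 = 860 → 03 5c.
Outer input = (K'⊕opad) ∥ inner = e8 1f 00 ac f6 ∥ 03 5c.
Outer hash (tag): sum = 232+31+0+172+246+3+92 = 776 → 03 08.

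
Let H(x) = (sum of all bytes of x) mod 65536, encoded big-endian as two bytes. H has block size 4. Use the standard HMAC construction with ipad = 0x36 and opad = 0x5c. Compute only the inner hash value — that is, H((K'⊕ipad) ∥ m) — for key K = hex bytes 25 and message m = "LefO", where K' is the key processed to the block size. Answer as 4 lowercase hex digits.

021b

Key hex bytes 25 is 1 byte ≤ B = 4; zero-pad to 4 bytes: K' = 25 00 00 00.
K' ⊕ ipad = 13 36 36 36.
Inner input = 13 36 36 36 ∥ 4c 65 66 4f.
Inner hash: sum = 19+54+54+54+76+101+102+79 = 539 → 02 1b.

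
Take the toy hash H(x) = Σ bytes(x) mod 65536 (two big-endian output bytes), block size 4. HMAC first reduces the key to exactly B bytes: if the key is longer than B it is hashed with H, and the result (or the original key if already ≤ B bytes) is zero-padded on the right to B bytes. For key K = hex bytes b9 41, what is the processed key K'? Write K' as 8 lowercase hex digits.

b9410000

Key hex bytes b9 41 is 2 bytes ≤ B = 4; zero-pad to 4 bytes: K' = b9 41 00 00.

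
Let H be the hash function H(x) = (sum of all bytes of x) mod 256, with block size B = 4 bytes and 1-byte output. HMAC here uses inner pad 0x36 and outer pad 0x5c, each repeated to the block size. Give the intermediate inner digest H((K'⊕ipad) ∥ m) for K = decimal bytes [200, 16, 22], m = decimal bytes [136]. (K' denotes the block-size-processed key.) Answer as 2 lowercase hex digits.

Key decimal bytes [200, 16, 22] = c8 10 16 is 3 bytes ≤ B = 4; zero-pad to 4 bytes: K' = c8 10 16 00.
K' ⊕ ipad = fe 26 20 36.
Inner input = fe 26 20 36 ∥ 88.
Inner hash: sum = 254+38+32+54+136 = 514; mod 256 = 2 → 02.

02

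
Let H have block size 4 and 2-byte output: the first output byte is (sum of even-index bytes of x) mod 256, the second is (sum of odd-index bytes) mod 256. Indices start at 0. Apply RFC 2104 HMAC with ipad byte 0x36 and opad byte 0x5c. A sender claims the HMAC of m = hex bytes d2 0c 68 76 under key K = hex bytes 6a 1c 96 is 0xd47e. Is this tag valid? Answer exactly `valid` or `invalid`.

invalid

Key hex bytes 6a 1c 96 is 3 bytes ≤ B = 4; zero-pad to 4 bytes: K' = 6a 1c 96 00.
K' ⊕ ipad = 5c 2a a0 36; K' ⊕ opad = 36 40 ca 5c.
Inner hash: even-index sum = 566 mod 256 = 54; odd-index sum = 226 mod 256 = 226 → 36 e2.
Outer hash (recomputed tag): even-index sum = 310 mod 256 = 54; odd-index sum = 382 mod 256 = 126 → 36 7e.
Recomputed tag = 367e; claimed = d47e → mismatch.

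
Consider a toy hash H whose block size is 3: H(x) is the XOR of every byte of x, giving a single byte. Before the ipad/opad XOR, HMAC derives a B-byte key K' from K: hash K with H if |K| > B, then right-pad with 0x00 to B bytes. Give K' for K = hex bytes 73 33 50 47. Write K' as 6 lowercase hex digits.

|K| = 4 > B = 3, so first hash the key.
H(K): XOR 73⊕33⊕50⊕47 = 57.
Zero-pad H(K) = 57 to 3 bytes: K' = 57 00 00.

570000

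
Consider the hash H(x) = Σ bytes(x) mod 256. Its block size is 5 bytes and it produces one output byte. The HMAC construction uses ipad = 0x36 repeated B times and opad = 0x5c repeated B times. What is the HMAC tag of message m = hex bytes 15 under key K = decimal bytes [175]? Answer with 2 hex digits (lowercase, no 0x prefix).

e9

Key decimal bytes [175] = af is 1 byte ≤ B = 5; zero-pad to 5 bytes: K' = af 00 00 00 00.
K' ⊕ ipad = 99 36 36 36 36.  K' ⊕ opad = f3 5c 5c 5c 5c.
Inner input = (K'⊕ipad) ∥ m = 99 36 36 36 36 ∥ 15.
Inner hash: sum = 153+54+54+54+54+21 = 390; mod 256 = 134 → 86.
Outer input = (K'⊕opad) ∥ inner = f3 5c 5c 5c 5c ∥ 86.
Outer hash (tag): sum = 243+92+92+92+92+134 = 745; mod 256 = 233 → e9.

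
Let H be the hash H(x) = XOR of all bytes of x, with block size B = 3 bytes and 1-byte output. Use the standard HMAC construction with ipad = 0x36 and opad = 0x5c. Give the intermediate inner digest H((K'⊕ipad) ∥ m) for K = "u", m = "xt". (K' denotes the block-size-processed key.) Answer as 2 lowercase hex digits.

4f

Key "u" = 75 is 1 byte ≤ B = 3; zero-pad to 3 bytes: K' = 75 00 00.
K' ⊕ ipad = 43 36 36.
Inner input = 43 36 36 ∥ 78 74.
Inner hash: XOR 43⊕36⊕36⊕78⊕74 = 4f.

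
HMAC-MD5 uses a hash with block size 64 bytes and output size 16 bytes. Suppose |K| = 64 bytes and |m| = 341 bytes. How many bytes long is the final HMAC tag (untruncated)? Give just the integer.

16

The tag is one MD5 digest: 16 bytes.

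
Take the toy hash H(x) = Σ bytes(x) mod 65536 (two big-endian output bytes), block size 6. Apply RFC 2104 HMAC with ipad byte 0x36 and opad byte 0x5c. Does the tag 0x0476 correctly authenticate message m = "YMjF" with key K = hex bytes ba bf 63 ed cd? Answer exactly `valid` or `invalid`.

Key hex bytes ba bf 63 ed cd is 5 bytes ≤ B = 6; zero-pad to 6 bytes: K' = ba bf 63 ed cd 00.
K' ⊕ ipad = 8c 89 55 db fb 36; K' ⊕ opad = e6 e3 3f b1 91 5c.
Inner hash: sum = 140+137+85+219+251+54+89+77+106+70 = 1228 → 04 cc.
Outer hash (recomputed tag): sum = 230+227+63+177+145+92+4+204 = 1142 → 04 76.
Recomputed tag = 0476; claimed = 0476 → match.

valid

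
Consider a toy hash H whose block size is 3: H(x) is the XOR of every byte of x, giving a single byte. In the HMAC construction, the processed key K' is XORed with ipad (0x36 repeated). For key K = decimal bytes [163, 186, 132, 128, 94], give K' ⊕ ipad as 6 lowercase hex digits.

753636

Key decimal bytes [163, 186, 132, 128, 94] = a3 ba 84 80 5e is 5 bytes > B = 3, so hash it first: H(key) = 43, then zero-pad to 3 bytes: K' = 43 00 00.
XOR each byte with 0x36: 43⊕36=75, 00⊕36=36, 00⊕36=36.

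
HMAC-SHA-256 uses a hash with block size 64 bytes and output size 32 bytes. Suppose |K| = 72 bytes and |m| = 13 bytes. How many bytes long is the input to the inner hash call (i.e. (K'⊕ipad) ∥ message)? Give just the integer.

Key is 72 > 64 bytes, so it is hashed to 32 bytes then zero-padded to 64: |K'| = 64.
Inner input = (K'⊕ipad) ∥ m → 64 + 13 = 77 bytes.

77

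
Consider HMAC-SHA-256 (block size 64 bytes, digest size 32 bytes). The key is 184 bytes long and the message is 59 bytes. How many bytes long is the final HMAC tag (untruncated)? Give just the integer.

The tag is one SHA-256 digest: 32 bytes.

32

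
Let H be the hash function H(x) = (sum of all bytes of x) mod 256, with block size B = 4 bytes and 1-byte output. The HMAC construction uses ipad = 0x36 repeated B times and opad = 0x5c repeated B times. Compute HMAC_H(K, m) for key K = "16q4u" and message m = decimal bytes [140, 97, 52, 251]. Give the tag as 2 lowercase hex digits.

Key "16q4u" = 31 36 71 34 75 is 5 bytes > B = 4, so hash it first: H(key) = 81, then zero-pad to 4 bytes: K' = 81 00 00 00.
K' ⊕ ipad = b7 36 36 36.  K' ⊕ opad = dd 5c 5c 5c.
Inner input = (K'⊕ipad) ∥ m = b7 36 36 36 ∥ 8c 61 34 fb.
Inner hash: sum = 183+54+54+54+140+97+52+251 = 885; mod 256 = 117 → 75.
Outer input = (K'⊕opad) ∥ inner = dd 5c 5c 5c ∥ 75.
Outer hash (tag): sum = 221+92+92+92+117 = 614; mod 256 = 102 → 66.

66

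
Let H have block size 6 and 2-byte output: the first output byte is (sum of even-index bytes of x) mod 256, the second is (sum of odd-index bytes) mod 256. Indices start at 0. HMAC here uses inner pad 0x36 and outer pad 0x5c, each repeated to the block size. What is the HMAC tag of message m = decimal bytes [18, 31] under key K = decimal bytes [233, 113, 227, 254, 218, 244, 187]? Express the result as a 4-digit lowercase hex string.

cad7

Key decimal bytes [233, 113, 227, 254, 218, 244, 187] = e9 71 e3 fe da f4 bb is 7 bytes > B = 6, so hash it first: H(key) = 61 63, then zero-pad to 6 bytes: K' = 61 63 00 00 00 00.
K' ⊕ ipad = 57 55 36 36 36 36.  K' ⊕ opad = 3d 3f 5c 5c 5c 5c.
Inner input = (K'⊕ipad) ∥ m = 57 55 36 36 36 36 ∥ 12 1f.
Inner hash: even-index sum = 213 mod 256 = 213; odd-index sum = 224 mod 256 = 224 → d5 e0.
Outer input = (K'⊕opad) ∥ inner = 3d 3f 5c 5c 5c 5c ∥ d5 e0.
Outer hash (tag): even-index sum = 458 mod 256 = 202; odd-index sum = 471 mod 256 = 215 → ca d7.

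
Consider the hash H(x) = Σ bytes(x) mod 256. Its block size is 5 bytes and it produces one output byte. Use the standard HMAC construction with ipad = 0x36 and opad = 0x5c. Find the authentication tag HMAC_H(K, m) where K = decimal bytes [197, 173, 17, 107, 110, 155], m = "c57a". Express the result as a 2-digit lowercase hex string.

Key decimal bytes [197, 173, 17, 107, 110, 155] = c5 ad 11 6b 6e 9b is 6 bytes > B = 5, so hash it first: H(key) = f7, then zero-pad to 5 bytes: K' = f7 00 00 00 00.
K' ⊕ ipad = c1 36 36 36 36.  K' ⊕ opad = ab 5c 5c 5c 5c.
Inner input = (K'⊕ipad) ∥ m = c1 36 36 36 36 ∥ 63 35 37 61.
Inner hash: sum = 193+54+54+54+54+99+53+55+97 = 713; mod 256 = 201 → c9.
Outer input = (K'⊕opad) ∥ inner = ab 5c 5c 5c 5c ∥ c9.
Outer hash (tag): sum = 171+92+92+92+92+201 = 740; mod 256 = 228 → e4.

e4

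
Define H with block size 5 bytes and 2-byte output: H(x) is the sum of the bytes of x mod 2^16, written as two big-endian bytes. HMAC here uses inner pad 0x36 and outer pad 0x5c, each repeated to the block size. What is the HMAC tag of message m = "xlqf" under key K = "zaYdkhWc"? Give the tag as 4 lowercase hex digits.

Key "zaYdkhWc" = 7a 61 59 64 6b 68 57 63 is 8 bytes > B = 5, so hash it first: H(key) = 03 25, then zero-pad to 5 bytes: K' = 03 25 00 00 00.
K' ⊕ ipad = 35 13 36 36 36.  K' ⊕ opad = 5f 79 5c 5c 5c.
Inner input = (K'⊕ipad) ∥ m = 35 13 36 36 36 ∥ 78 6c 71 66.
Inner hash: sum = 53+19+54+54+54+120+108+113+102 = 677 → 02 a5.
Outer input = (K'⊕opad) ∥ inner = 5f 79 5c 5c 5c ∥ 02 a5.
Outer hash (tag): sum = 95+121+92+92+92+2+165 = 659 → 02 93.

0293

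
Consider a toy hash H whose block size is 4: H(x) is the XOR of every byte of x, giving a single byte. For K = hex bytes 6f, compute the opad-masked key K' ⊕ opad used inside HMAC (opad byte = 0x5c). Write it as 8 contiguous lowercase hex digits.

335c5c5c

Key hex bytes 6f is 1 byte ≤ B = 4; zero-pad to 4 bytes: K' = 6f 00 00 00.
XOR each byte with 0x5c: 6f⊕5c=33, 00⊕5c=5c, 00⊕5c=5c, 00⊕5c=5c.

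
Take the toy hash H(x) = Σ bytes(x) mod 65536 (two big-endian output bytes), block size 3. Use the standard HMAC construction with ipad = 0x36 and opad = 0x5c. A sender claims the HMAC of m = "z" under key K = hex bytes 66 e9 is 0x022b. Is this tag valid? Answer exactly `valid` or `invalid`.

valid

Key hex bytes 66 e9 is 2 bytes ≤ B = 3; zero-pad to 3 bytes: K' = 66 e9 00.
K' ⊕ ipad = 50 df 36; K' ⊕ opad = 3a b5 5c.
Inner hash: sum = 80+223+54+122 = 479 → 01 df.
Outer hash (recomputed tag): sum = 58+181+92+1+223 = 555 → 02 2b.
Recomputed tag = 022b; claimed = 022b → match.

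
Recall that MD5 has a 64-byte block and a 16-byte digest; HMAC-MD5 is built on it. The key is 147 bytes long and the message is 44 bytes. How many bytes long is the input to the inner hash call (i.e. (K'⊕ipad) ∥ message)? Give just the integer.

108

Key is 147 > 64 bytes, so it is hashed to 16 bytes then zero-padded to 64: |K'| = 64.
Inner input = (K'⊕ipad) ∥ m → 64 + 44 = 108 bytes.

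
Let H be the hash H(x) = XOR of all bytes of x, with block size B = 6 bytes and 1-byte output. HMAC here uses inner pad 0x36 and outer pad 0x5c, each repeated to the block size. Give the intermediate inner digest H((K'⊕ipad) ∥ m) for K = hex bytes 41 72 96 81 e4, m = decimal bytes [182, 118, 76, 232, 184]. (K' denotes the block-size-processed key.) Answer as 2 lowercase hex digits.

Key hex bytes 41 72 96 81 e4 is 5 bytes ≤ B = 6; zero-pad to 6 bytes: K' = 41 72 96 81 e4 00.
K' ⊕ ipad = 77 44 a0 b7 d2 36.
Inner input = 77 44 a0 b7 d2 36 ∥ b6 76 4c e8 b8.
Inner hash: XOR 77⊕44⊕a0⊕b7⊕d2⊕36⊕b6⊕76⊕4c⊕e8⊕b8 = 1c.

1c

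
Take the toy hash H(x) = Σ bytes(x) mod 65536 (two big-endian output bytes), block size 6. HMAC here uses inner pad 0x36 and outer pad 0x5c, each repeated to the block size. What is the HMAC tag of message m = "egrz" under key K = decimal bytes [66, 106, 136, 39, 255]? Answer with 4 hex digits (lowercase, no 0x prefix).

02fc

Key decimal bytes [66, 106, 136, 39, 255] = 42 6a 88 27 ff is 5 bytes ≤ B = 6; zero-pad to 6 bytes: K' = 42 6a 88 27 ff 00.
K' ⊕ ipad = 74 5c be 11 c9 36.  K' ⊕ opad = 1e 36 d4 7b a3 5c.
Inner input = (K'⊕ipad) ∥ m = 74 5c be 11 c9 36 ∥ 65 67 72 7a.
Inner hash: sum = 116+92+190+17+201+54+101+103+114+122 = 1110 → 04 56.
Outer input = (K'⊕opad) ∥ inner = 1e 36 d4 7b a3 5c ∥ 04 56.
Outer hash (tag): sum = 30+54+212+123+163+92+4+86 = 764 → 02 fc.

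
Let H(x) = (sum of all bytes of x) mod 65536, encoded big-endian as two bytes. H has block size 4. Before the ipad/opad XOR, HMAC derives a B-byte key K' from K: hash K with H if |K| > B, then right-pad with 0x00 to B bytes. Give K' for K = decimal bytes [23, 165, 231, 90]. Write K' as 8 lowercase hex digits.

Key decimal bytes [23, 165, 231, 90] = 17 a5 e7 5a is exactly B = 4 bytes: K' = 17 a5 e7 5a.

17a5e75a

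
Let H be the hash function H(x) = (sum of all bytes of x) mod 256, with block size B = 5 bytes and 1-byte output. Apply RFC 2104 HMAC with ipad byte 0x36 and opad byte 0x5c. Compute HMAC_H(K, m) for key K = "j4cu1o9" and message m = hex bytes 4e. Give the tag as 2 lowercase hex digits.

22

Key "j4cu1o9" = 6a 34 63 75 31 6f 39 is 7 bytes > B = 5, so hash it first: H(key) = 4f, then zero-pad to 5 bytes: K' = 4f 00 00 00 00.
K' ⊕ ipad = 79 36 36 36 36.  K' ⊕ opad = 13 5c 5c 5c 5c.
Inner input = (K'⊕ipad) ∥ m = 79 36 36 36 36 ∥ 4e.
Inner hash: sum = 121+54+54+54+54+78 = 415; mod 256 = 159 → 9f.
Outer input = (K'⊕opad) ∥ inner = 13 5c 5c 5c 5c ∥ 9f.
Outer hash (tag): sum = 19+92+92+92+92+159 = 546; mod 256 = 34 → 22.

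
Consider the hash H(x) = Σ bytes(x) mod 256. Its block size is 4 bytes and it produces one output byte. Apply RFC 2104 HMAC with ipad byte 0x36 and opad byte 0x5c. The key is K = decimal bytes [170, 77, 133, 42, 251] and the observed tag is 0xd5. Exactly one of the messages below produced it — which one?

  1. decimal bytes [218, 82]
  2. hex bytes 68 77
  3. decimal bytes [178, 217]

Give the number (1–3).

Key decimal bytes [170, 77, 133, 42, 251] = aa 4d 85 2a fb is 5 bytes > B = 4, so hash it first: H(key) = a1, then zero-pad to 4 bytes: K' = a1 00 00 00.
K' ⊕ ipad = 97 36 36 36; K' ⊕ opad = fd 5c 5c 5c.
m1: inner = H(97 36 36 36 da 52) = 65; tag = H(fd 5c 5c 5c 65) = 76
m2: inner = H(97 36 36 36 68 77) = 18; tag = H(fd 5c 5c 5c 18) = 29
m3: inner = H(97 36 36 36 b2 d9) = c4; tag = H(fd 5c 5c 5c c4) = d5 ← matches

3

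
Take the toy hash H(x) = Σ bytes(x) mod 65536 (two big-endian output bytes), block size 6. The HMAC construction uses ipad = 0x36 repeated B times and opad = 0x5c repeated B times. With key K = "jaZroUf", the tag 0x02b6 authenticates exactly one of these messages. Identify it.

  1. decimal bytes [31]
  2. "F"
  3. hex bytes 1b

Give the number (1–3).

Key "jaZroUf" = 6a 61 5a 72 6f 55 66 is 7 bytes > B = 6, so hash it first: H(key) = 02 c1, then zero-pad to 6 bytes: K' = 02 c1 00 00 00 00.
K' ⊕ ipad = 34 f7 36 36 36 36; K' ⊕ opad = 5e 9d 5c 5c 5c 5c.
m1: inner = H(34 f7 36 36 36 36 1f) = 02 22; tag = H(5e 9d 5c 5c 5c 5c 02 22) = 028f
m2: inner = H(34 f7 36 36 36 36 46) = 02 49; tag = H(5e 9d 5c 5c 5c 5c 02 49) = 02b6 ← matches
m3: inner = H(34 f7 36 36 36 36 1b) = 02 1e; tag = H(5e 9d 5c 5c 5c 5c 02 1e) = 028b

2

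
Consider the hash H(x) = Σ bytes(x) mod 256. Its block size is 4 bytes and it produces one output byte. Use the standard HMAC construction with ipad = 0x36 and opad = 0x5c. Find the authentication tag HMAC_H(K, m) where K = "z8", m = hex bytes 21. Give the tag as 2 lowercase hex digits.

Key "z8" = 7a 38 is 2 bytes ≤ B = 4; zero-pad to 4 bytes: K' = 7a 38 00 00.
K' ⊕ ipad = 4c 0e 36 36.  K' ⊕ opad = 26 64 5c 5c.
Inner input = (K'⊕ipad) ∥ m = 4c 0e 36 36 ∥ 21.
Inner hash: sum = 76+14+54+54+33 = 231 → e7.
Outer input = (K'⊕opad) ∥ inner = 26 64 5c 5c ∥ e7.
Outer hash (tag): sum = 38+100+92+92+231 = 553; mod 256 = 41 → 29.

29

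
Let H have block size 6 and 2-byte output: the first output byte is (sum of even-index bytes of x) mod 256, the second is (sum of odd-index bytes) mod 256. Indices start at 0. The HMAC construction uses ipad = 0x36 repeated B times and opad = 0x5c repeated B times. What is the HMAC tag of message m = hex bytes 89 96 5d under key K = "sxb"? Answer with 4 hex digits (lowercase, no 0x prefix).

Key "sxb" = 73 78 62 is 3 bytes ≤ B = 6; zero-pad to 6 bytes: K' = 73 78 62 00 00 00.
K' ⊕ ipad = 45 4e 54 36 36 36.  K' ⊕ opad = 2f 24 3e 5c 5c 5c.
Inner input = (K'⊕ipad) ∥ m = 45 4e 54 36 36 36 ∥ 89 96 5d.
Inner hash: even-index sum = 437 mod 256 = 181; odd-index sum = 336 mod 256 = 80 → b5 50.
Outer input = (K'⊕opad) ∥ inner = 2f 24 3e 5c 5c 5c ∥ b5 50.
Outer hash (tag): even-index sum = 382 mod 256 = 126; odd-index sum = 300 mod 256 = 44 → 7e 2c.

7e2c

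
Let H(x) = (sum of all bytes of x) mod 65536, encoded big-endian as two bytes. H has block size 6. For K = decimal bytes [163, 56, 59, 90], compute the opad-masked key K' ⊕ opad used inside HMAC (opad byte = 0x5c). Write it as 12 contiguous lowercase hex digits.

Key decimal bytes [163, 56, 59, 90] = a3 38 3b 5a is 4 bytes ≤ B = 6; zero-pad to 6 bytes: K' = a3 38 3b 5a 00 00.
XOR each byte with 0x5c: a3⊕5c=ff, 38⊕5c=64, 3b⊕5c=67, 5a⊕5c=06, 00⊕5c=5c, 00⊕5c=5c.

ff6467065c5c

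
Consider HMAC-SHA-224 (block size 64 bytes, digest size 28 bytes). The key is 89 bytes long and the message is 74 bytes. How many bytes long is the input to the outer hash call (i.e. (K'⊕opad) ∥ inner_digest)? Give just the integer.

92

Key is 89 > 64 bytes, so it is hashed to 28 bytes then zero-padded to 64: |K'| = 64.
Outer input = (K'⊕opad) ∥ H(inner) → 64 + 28 = 92 bytes.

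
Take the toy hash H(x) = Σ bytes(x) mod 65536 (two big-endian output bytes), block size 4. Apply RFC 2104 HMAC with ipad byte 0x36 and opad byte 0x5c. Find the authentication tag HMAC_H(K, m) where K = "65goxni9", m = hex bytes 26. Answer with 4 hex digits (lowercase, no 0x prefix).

Key "65goxni9" = 36 35 67 6f 78 6e 69 39 is 8 bytes > B = 4, so hash it first: H(key) = 02 c9, then zero-pad to 4 bytes: K' = 02 c9 00 00.
K' ⊕ ipad = 34 ff 36 36.  K' ⊕ opad = 5e 95 5c 5c.
Inner input = (K'⊕ipad) ∥ m = 34 ff 36 36 ∥ 26.
Inner hash: sum = 52+255+54+54+38 = 453 → 01 c5.
Outer input = (K'⊕opad) ∥ inner = 5e 95 5c 5c ∥ 01 c5.
Outer hash (tag): sum = 94+149+92+92+1+197 = 625 → 02 71.

0271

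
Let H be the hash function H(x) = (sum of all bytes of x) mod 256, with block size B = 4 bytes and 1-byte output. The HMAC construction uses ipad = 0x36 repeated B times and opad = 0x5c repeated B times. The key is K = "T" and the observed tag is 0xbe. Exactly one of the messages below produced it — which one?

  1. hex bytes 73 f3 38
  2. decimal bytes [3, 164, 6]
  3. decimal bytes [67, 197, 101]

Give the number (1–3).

1

Key "T" = 54 is 1 byte ≤ B = 4; zero-pad to 4 bytes: K' = 54 00 00 00.
K' ⊕ ipad = 62 36 36 36; K' ⊕ opad = 08 5c 5c 5c.
m1: inner = H(62 36 36 36 73 f3 38) = a2; tag = H(08 5c 5c 5c a2) = be ← matches
m2: inner = H(62 36 36 36 03 a4 06) = b1; tag = H(08 5c 5c 5c b1) = cd
m3: inner = H(62 36 36 36 43 c5 65) = 71; tag = H(08 5c 5c 5c 71) = 8d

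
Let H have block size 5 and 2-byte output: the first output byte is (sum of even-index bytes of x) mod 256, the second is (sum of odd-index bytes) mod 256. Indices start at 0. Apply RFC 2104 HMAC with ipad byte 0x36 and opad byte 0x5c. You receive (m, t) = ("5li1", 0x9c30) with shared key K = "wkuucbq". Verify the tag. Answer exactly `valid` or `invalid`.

invalid

Key "wkuucbq" = 77 6b 75 75 63 62 71 is 7 bytes > B = 5, so hash it first: H(key) = c0 42, then zero-pad to 5 bytes: K' = c0 42 00 00 00.
K' ⊕ ipad = f6 74 36 36 36; K' ⊕ opad = 9c 1e 5c 5c 5c.
Inner hash: even-index sum = 511 mod 256 = 255; odd-index sum = 328 mod 256 = 72 → ff 48.
Outer hash (recomputed tag): even-index sum = 412 mod 256 = 156; odd-index sum = 377 mod 256 = 121 → 9c 79.
Recomputed tag = 9c79; claimed = 9c30 → mismatch.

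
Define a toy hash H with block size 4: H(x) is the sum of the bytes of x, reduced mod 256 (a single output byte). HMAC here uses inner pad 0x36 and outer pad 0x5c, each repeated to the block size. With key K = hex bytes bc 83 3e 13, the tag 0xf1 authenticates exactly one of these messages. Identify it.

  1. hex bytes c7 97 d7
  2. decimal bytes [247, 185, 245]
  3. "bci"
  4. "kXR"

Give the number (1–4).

Key hex bytes bc 83 3e 13 is exactly B = 4 bytes: K' = bc 83 3e 13.
K' ⊕ ipad = 8a b5 08 25; K' ⊕ opad = e0 df 62 4f.
m1: inner = H(8a b5 08 25 c7 97 d7) = a1; tag = H(e0 df 62 4f a1) = 11
m2: inner = H(8a b5 08 25 f7 b9 f5) = 11; tag = H(e0 df 62 4f 11) = 81
m3: inner = H(8a b5 08 25 62 63 69) = 9a; tag = H(e0 df 62 4f 9a) = 0a
m4: inner = H(8a b5 08 25 6b 58 52) = 81; tag = H(e0 df 62 4f 81) = f1 ← matches

4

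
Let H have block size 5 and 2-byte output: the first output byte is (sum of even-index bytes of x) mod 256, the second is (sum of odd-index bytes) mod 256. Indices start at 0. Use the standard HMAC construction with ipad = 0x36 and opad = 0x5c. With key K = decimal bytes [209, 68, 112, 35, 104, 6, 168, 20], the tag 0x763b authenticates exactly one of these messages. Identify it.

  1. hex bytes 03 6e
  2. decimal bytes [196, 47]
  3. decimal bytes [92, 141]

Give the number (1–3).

Key decimal bytes [209, 68, 112, 35, 104, 6, 168, 20] = d1 44 70 23 68 06 a8 14 is 8 bytes > B = 5, so hash it first: H(key) = 51 81, then zero-pad to 5 bytes: K' = 51 81 00 00 00.
K' ⊕ ipad = 67 b7 36 36 36; K' ⊕ opad = 0d dd 5c 5c 5c.
m1: inner = H(67 b7 36 36 36 03 6e) = 41 f0; tag = H(0d dd 5c 5c 5c 41 f0) = b57a
m2: inner = H(67 b7 36 36 36 c4 2f) = 02 b1; tag = H(0d dd 5c 5c 5c 02 b1) = 763b ← matches
m3: inner = H(67 b7 36 36 36 5c 8d) = 60 49; tag = H(0d dd 5c 5c 5c 60 49) = 0e99

2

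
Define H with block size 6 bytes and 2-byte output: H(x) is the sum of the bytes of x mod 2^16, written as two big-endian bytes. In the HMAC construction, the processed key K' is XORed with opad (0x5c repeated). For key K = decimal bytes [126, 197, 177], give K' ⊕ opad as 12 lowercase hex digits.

Key decimal bytes [126, 197, 177] = 7e c5 b1 is 3 bytes ≤ B = 6; zero-pad to 6 bytes: K' = 7e c5 b1 00 00 00.
XOR each byte with 0x5c: 7e⊕5c=22, c5⊕5c=99, b1⊕5c=ed, 00⊕5c=5c, 00⊕5c=5c, 00⊕5c=5c.

2299ed5c5c5c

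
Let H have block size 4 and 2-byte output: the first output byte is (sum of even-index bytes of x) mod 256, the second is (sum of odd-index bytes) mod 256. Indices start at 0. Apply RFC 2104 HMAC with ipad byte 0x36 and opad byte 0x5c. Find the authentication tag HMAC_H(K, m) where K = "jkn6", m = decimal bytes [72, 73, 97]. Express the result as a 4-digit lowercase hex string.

Key "jkn6" = 6a 6b 6e 36 is exactly B = 4 bytes: K' = 6a 6b 6e 36.
K' ⊕ ipad = 5c 5d 58 00.  K' ⊕ opad = 36 37 32 6a.
Inner input = (K'⊕ipad) ∥ m = 5c 5d 58 00 ∥ 48 49 61.
Inner hash: even-index sum = 349 mod 256 = 93; odd-index sum = 166 mod 256 = 166 → 5d a6.
Outer input = (K'⊕opad) ∥ inner = 36 37 32 6a ∥ 5d a6.
Outer hash (tag): even-index sum = 197 mod 256 = 197; odd-index sum = 327 mod 256 = 71 → c5 47.

c547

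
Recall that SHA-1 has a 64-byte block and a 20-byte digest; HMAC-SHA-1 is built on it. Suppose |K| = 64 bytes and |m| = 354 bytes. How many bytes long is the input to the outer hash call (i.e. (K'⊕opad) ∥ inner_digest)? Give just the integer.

84

Key is 64 ≤ 64 bytes, zero-padded: |K'| = 64.
Outer input = (K'⊕opad) ∥ H(inner) → 64 + 20 = 84 bytes.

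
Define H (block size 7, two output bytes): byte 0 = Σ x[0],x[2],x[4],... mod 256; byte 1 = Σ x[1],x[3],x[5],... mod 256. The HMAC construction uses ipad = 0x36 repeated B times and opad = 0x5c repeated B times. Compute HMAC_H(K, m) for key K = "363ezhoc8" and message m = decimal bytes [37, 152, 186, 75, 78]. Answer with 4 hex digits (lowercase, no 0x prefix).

Key "363ezhoc8" = 33 36 33 65 7a 68 6f 63 38 is 9 bytes > B = 7, so hash it first: H(key) = 87 66, then zero-pad to 7 bytes: K' = 87 66 00 00 00 00 00.
K' ⊕ ipad = b1 50 36 36 36 36 36.  K' ⊕ opad = db 3a 5c 5c 5c 5c 5c.
Inner input = (K'⊕ipad) ∥ m = b1 50 36 36 36 36 36 ∥ 25 98 ba 4b 4e.
Inner hash: even-index sum = 566 mod 256 = 54; odd-index sum = 489 mod 256 = 233 → 36 e9.
Outer input = (K'⊕opad) ∥ inner = db 3a 5c 5c 5c 5c 5c ∥ 36 e9.
Outer hash (tag): even-index sum = 728 mod 256 = 216; odd-index sum = 296 mod 256 = 40 → d8 28.

d828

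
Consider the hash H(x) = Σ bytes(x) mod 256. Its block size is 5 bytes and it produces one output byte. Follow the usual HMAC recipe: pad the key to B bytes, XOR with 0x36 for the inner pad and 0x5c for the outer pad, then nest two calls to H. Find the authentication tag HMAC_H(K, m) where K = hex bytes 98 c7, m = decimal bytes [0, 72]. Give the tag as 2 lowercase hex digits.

fc

Key hex bytes 98 c7 is 2 bytes ≤ B = 5; zero-pad to 5 bytes: K' = 98 c7 00 00 00.
K' ⊕ ipad = ae f1 36 36 36.  K' ⊕ opad = c4 9b 5c 5c 5c.
Inner input = (K'⊕ipad) ∥ m = ae f1 36 36 36 ∥ 00 48.
Inner hash: sum = 174+241+54+54+54+0+72 = 649; mod 256 = 137 → 89.
Outer input = (K'⊕opad) ∥ inner = c4 9b 5c 5c 5c ∥ 89.
Outer hash (tag): sum = 196+155+92+92+92+137 = 764; mod 256 = 252 → fc.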